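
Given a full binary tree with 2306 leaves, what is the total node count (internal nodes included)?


Leaf nodes (terminals): 2306
Internal nodes = n - 1 = 2306 - 1 = 2305
Total = leaves + internal = 2306 + 2305 = 4611

4611


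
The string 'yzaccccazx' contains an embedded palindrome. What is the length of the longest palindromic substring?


Scanning 'yzaccccazx' for palindromic substrings.
Substring at positions 1-8: 'zaccccaz'.
Check: reverse('zaccccaz') = 'zaccccaz' -> palindrome confirmed.
Neighbouring characters ('y' / 'x') break symmetry, so it cannot extend further.
No longer palindromic substring exists; longest length = 8

8


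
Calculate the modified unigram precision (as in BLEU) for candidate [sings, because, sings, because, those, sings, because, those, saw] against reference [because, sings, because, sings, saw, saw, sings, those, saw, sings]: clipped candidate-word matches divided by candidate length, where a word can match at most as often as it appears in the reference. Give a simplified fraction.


Reference word counts: {'because': 2, 'saw': 3, 'sings': 4, 'those': 1}
Checking each candidate word (with clipping):
  'sings' -> in reference (ref count 4, used 1/4) -> match (matches: 1)
  'because' -> in reference (ref count 2, used 1/2) -> match (matches: 2)
  'sings' -> in reference (ref count 4, used 2/4) -> match (matches: 3)
  'because' -> in reference (ref count 2, used 2/2) -> match (matches: 4)
  'those' -> in reference (ref count 1, used 1/1) -> match (matches: 5)
  'sings' -> in reference (ref count 4, used 3/4) -> match (matches: 6)
  'because' -> ref count 2 already used up (2/2) -> clipped, no match (matches: 6)
  'those' -> ref count 1 already used up (1/1) -> clipped, no match (matches: 6)
  'saw' -> in reference (ref count 3, used 1/3) -> match (matches: 7)
Clipped matches: 7, Candidate length: 9
Precision = 7/9

7/9


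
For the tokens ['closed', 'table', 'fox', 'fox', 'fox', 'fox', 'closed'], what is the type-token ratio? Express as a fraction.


Tokens: 7
Unique types: ('closed', 'fox', 'table') = 3
TTR = 3/7
Already in lowest terms.

3/7


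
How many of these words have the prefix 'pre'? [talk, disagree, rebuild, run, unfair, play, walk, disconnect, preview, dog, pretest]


Checking each word for prefix 'pre':
  'talk' -> no (count: 0)
  'disagree' -> no (count: 0)
  'rebuild' -> no (count: 0)
  'run' -> no (count: 0)
  'unfair' -> no (count: 0)
  'play' -> no (count: 0)
  'walk' -> no (count: 0)
  'disconnect' -> no (count: 0)
  'preview' -> YES, starts with 'pre' (count: 1)
  'dog' -> no (count: 1)
  'pretest' -> YES, starts with 'pre' (count: 2)
Total with prefix 'pre': 2

2


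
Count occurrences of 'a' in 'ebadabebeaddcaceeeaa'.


Scanning 'ebadabebeaddcaceeeaa' for 'a':
  Position 2: 'a' -> MATCH (count: 1)
  Position 4: 'a' -> MATCH (count: 2)
  Position 9: 'a' -> MATCH (count: 3)
  Position 13: 'a' -> MATCH (count: 4)
  Position 18: 'a' -> MATCH (count: 5)
  Position 19: 'a' -> MATCH (count: 6)
Total occurrences of 'a': 6

6


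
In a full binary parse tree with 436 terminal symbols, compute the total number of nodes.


Leaf nodes (terminals): 436
Internal nodes = n - 1 = 436 - 1 = 435
Total = leaves + internal = 436 + 435 = 871

871


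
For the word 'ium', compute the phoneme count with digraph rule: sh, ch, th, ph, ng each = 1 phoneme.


Parsing 'ium' greedily, digraphs first:
  'i' -> vowel phoneme (phonemes so far: 1)
  'u' -> vowel phoneme (phonemes so far: 2)
  'm' -> consonant phoneme (phonemes so far: 3)
Total phonemes: 3

3


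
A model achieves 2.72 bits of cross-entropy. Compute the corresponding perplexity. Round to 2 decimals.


Perplexity formula: PP = 2^H
H = 2.72
PP = 2^2.72
Decompose: 2^2.72 = 2^2 * 2^0.72
2^2 = 4, 2^0.72 ~ 1.6471820
PP ~ 4 * 1.6471820 = 6.5887280
Rounded to 2 decimals: 6.59

6.59


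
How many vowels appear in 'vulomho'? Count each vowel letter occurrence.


Scanning each character of 'vulomho':
  Position 1: 'v' -> consonant (running count: 0)
  Position 2: 'u' -> vowel (running count: 1)
  Position 3: 'l' -> consonant (running count: 1)
  Position 4: 'o' -> vowel (running count: 2)
  Position 5: 'm' -> consonant (running count: 2)
  Position 6: 'h' -> consonant (running count: 2)
  Position 7: 'o' -> vowel (running count: 3)
Total vowels: 3

3


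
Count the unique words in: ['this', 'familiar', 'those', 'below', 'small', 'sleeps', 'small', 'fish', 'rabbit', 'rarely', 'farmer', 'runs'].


Listing all tokens and tracking unique types:
  Token 1: 'this' -> NEW (unique so far: 1)
  Token 2: 'familiar' -> NEW (unique so far: 2)
  Token 3: 'those' -> NEW (unique so far: 3)
  Token 4: 'below' -> NEW (unique so far: 4)
  Token 5: 'small' -> NEW (unique so far: 5)
  Token 6: 'sleeps' -> NEW (unique so far: 6)
  Token 7: 'small' -> duplicate (unique so far: 6)
  Token 8: 'fish' -> NEW (unique so far: 7)
  Token 9: 'rabbit' -> NEW (unique so far: 8)
  Token 10: 'rarely' -> NEW (unique so far: 9)
  Token 11: 'farmer' -> NEW (unique so far: 10)
  Token 12: 'runs' -> NEW (unique so far: 11)
Unique types: ('below', 'familiar', 'farmer', 'fish', 'rabbit', 'rarely', 'runs', 'sleeps', 'small', 'this', 'those')
Vocabulary size: 11

11


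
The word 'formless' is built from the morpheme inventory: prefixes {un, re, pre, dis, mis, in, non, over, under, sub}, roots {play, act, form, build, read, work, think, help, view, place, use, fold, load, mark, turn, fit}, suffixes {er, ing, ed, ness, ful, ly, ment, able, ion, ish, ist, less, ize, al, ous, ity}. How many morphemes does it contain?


Segmenting 'formless' against the inventory:
  'form' -> root (morpheme 1)
  'less' -> suffix (morpheme 2)
Total morphemes: 2

2


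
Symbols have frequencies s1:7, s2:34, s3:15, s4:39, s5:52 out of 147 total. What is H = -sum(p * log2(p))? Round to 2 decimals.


Computing entropy H = -sum(p_i * log2(p_i)):
  s1: p = 7/147 = 0.0476, -p*log2(p) = 0.2092
  s2: p = 34/147 = 0.2313, -p*log2(p) = 0.4885
  s3: p = 15/147 = 0.1020, -p*log2(p) = 0.3360
  s4: p = 39/147 = 0.2653, -p*log2(p) = 0.5079
  s5: p = 52/147 = 0.3537, -p*log2(p) = 0.5303
H = sum of terms = 2.0719
Rounded to 2 decimals: 2.07

2.07


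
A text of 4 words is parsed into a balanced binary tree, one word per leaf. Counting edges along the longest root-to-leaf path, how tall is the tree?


In a balanced binary tree with n leaves the deepest leaf is ceil(log2(n)) edges below the root.
log2(4) = 2.0000
ceil(2.0000) = 2
height (edges) = 2

2


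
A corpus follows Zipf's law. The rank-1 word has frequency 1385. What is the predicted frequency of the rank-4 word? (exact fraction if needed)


Zipf's law: freq(rank) = f1 / rank
f1 = 1385, rank = 4
freq = 1385 / 4
GCD(1385, 4) = 1
Simplified: 1385/4

1385/4


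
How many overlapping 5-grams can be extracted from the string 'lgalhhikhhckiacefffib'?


String 'lgalhhikhhckiacefffib' has length L = 21.
Number of overlapping n-grams = L - n + 1
Substituting: 21 - 5 + 1 = 17

17


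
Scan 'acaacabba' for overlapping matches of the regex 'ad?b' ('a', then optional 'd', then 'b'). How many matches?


Pattern: ad?b means 'a', then optional 'd', then 'b'.
Scanning 'acaacabba' position-by-position:
  Pos 0: window 'aca' -> no
  Pos 1: window 'caa' -> no
  Pos 2: window 'aac' -> no
  Pos 3: window 'aca' -> no
  Pos 4: window 'cab' -> no
  Pos 5: window 'abb' -> MATCH
  Pos 6: window 'bba' -> no
  Pos 7: window 'ba' -> no
  Pos 8: window 'a' -> no
Total matches: 1

1


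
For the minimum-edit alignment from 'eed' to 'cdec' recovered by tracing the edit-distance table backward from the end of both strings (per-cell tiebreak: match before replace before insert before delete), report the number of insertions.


Edit distance = 3. Backtracking from cell (3, 4) with preference match > replace > insert > delete,
then listing the resulting alignment 'eed' -> 'cdec' left to right:
  Step 1: insert 'c' [insertion #1]
  Step 2: replace e->d
  Step 3: keep 'e'
  Step 4: replace d->c
Total insertions: 1

1


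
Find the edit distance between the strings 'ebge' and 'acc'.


Building DP table for s1='ebge' (len 4) and s2='acc' (len 3):
       a  c  c
    0  1  2  3
  e 1  1  2  3
  b 2  2  2  3
  g 3  3  3  3
  e 4  4  4  4
Edit distance = dp[4][3] = 4

4


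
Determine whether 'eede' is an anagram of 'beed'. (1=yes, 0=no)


Sort characters of 'eede': 'deee'
Sort characters of 'beed': 'bdee'
Sorted forms differ -> they are NOT anagrams
Result: 0

0


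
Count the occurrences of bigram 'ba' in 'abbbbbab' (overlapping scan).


Scanning 'abbbbbab' for bigram 'ba':
  Position 0: 'ab' -> no
  Position 1: 'bb' -> no
  Position 2: 'bb' -> no
  Position 3: 'bb' -> no
  Position 4: 'bb' -> no
  Position 5: 'ba' -> MATCH
  Position 6: 'ab' -> no
Total matches: 1

1


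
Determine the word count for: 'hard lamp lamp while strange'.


Counting words by splitting on spaces:
  Word 1: 'hard'
  Word 2: 'lamp'
  Word 3: 'lamp'
  Word 4: 'while'
  Word 5: 'strange'
Total words: 5

5


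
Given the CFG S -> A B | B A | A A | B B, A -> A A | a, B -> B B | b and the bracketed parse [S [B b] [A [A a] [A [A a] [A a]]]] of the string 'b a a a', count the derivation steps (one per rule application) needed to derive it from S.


Every bracketed nonterminal node [X ...] in the tree is produced by exactly one rule application.
Reading the tree off as a leftmost derivation:
  Step 1: S  =>  B A   (applied S -> B A)
  Step 2: B A  =>  b A   (applied B -> b)
  Step 3: b A  =>  b A A   (applied A -> A A)
  Step 4: b A A  =>  b a A   (applied A -> a)
  Step 5: b a A  =>  b a A A   (applied A -> A A)
  Step 6: b a A A  =>  b a a A   (applied A -> a)
  Step 7: b a a A  =>  b a a a   (applied A -> a)
Final yield: b a a a
Total rewrite steps: 7

7


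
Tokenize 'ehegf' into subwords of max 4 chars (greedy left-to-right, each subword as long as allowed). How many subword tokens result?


'ehegf' has 5 characters.
Chunking with max size 4:
  Chunk 1: 'eheg' (positions 0-3)
  Chunk 2: 'f' (positions 4-4)
Total chunks: ceil(5 / 4) = 2

2


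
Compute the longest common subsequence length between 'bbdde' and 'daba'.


DP table for LCS of 'bbdde' and 'daba':
       d  a  b  a
    0  0  0  0  0
  b 0  0  0  1  1
  b 0  0  0  1  1
  d 0  1  1  1  1
  d 0  1  1  1  1
  e 0  1  1  1  1
LCS: 'b'
LCS length = 1

1


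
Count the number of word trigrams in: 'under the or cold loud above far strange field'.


Word trigrams from [9] words:
  Trigram 1: (under the or)
  Trigram 2: (the or cold)
  Trigram 3: (or cold loud)
  Trigram 4: (cold loud above)
  Trigram 5: (loud above far)
  Trigram 6: (above far strange)
  Trigram 7: (far strange field)
Total word trigrams: 9 - 2 = 7

7


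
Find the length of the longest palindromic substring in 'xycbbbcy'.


Scanning 'xycbbbcy' for palindromic substrings.
Substring at positions 1-7: 'ycbbbcy'.
Check: reverse('ycbbbcy') = 'ycbbbcy' -> palindrome confirmed.
Neighbouring characters ('x' / '-') break symmetry, so it cannot extend further.
No longer palindromic substring exists; longest length = 7

7


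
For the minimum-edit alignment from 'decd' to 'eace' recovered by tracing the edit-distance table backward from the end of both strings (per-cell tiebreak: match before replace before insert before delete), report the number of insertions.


Edit distance = 3. Backtracking from cell (4, 4) with preference match > replace > insert > delete,
then listing the resulting alignment 'decd' -> 'eace' left to right:
  Step 1: replace d->e
  Step 2: replace e->a
  Step 3: keep 'c'
  Step 4: replace d->e
Total insertions: 0

0


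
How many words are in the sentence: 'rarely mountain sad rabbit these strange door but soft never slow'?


Counting words by splitting on spaces:
  Word 1: 'rarely'
  Word 2: 'mountain'
  Word 3: 'sad'
  Word 4: 'rabbit'
  Word 5: 'these'
  Word 6: 'strange'
  Word 7: 'door'
  Word 8: 'but'
  Word 9: 'soft'
  Word 10: 'never'
  Word 11: 'slow'
Total words: 11

11


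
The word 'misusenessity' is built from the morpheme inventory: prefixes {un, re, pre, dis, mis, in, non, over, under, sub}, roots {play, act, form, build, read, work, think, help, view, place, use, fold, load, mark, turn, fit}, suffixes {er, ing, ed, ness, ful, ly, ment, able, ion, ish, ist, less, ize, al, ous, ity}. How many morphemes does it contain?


Segmenting 'misusenessity' against the inventory:
  'mis' -> prefix (morpheme 1)
  'use' -> root (morpheme 2)
  'ness' -> suffix (morpheme 3)
  'ity' -> suffix (morpheme 4)
Total morphemes: 4

4


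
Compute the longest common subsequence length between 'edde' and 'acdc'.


DP table for LCS of 'edde' and 'acdc':
       a  c  d  c
    0  0  0  0  0
  e 0  0  0  0  0
  d 0  0  0  1  1
  d 0  0  0  1  1
  e 0  0  0  1  1
LCS: 'd'
LCS length = 1

1


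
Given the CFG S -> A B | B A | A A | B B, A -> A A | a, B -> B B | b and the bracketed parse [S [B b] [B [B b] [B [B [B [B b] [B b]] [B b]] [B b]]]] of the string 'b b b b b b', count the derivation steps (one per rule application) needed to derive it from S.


Every bracketed nonterminal node [X ...] in the tree is produced by exactly one rule application.
Reading the tree off as a leftmost derivation:
  Step 1: S  =>  B B   (applied S -> B B)
  Step 2: B B  =>  b B   (applied B -> b)
  Step 3: b B  =>  b B B   (applied B -> B B)
  Step 4: b B B  =>  b b B   (applied B -> b)
  Step 5: b b B  =>  b b B B   (applied B -> B B)
  Step 6: b b B B  =>  b b B B B   (applied B -> B B)
  Step 7: b b B B B  =>  b b B B B B   (applied B -> B B)
  Step 8: b b B B B B  =>  b b b B B B   (applied B -> b)
  Step 9: b b b B B B  =>  b b b b B B   (applied B -> b)
  Step 10: b b b b B B  =>  b b b b b B   (applied B -> b)
  Step 11: b b b b b B  =>  b b b b b b   (applied B -> b)
Final yield: b b b b b b
Total rewrite steps: 11

11


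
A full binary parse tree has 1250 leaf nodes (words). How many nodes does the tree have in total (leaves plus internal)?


Leaf nodes (terminals): 1250
Internal nodes = n - 1 = 1250 - 1 = 1249
Total = leaves + internal = 1250 + 1249 = 2499

2499


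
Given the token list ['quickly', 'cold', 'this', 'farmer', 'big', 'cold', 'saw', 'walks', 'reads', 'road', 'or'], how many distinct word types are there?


Listing all tokens and tracking unique types:
  Token 1: 'quickly' -> NEW (unique so far: 1)
  Token 2: 'cold' -> NEW (unique so far: 2)
  Token 3: 'this' -> NEW (unique so far: 3)
  Token 4: 'farmer' -> NEW (unique so far: 4)
  Token 5: 'big' -> NEW (unique so far: 5)
  Token 6: 'cold' -> duplicate (unique so far: 5)
  Token 7: 'saw' -> NEW (unique so far: 6)
  Token 8: 'walks' -> NEW (unique so far: 7)
  Token 9: 'reads' -> NEW (unique so far: 8)
  Token 10: 'road' -> NEW (unique so far: 9)
  Token 11: 'or' -> NEW (unique so far: 10)
Unique types: ('big', 'cold', 'farmer', 'or', 'quickly', 'reads', 'road', 'saw', 'this', 'walks')
Vocabulary size: 10

10


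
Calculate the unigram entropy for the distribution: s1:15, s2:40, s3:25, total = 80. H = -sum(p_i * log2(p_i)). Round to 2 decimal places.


Computing entropy H = -sum(p_i * log2(p_i)):
  s1: p = 15/80 = 0.1875, -p*log2(p) = 0.4528
  s2: p = 40/80 = 0.5000, -p*log2(p) = 0.5000
  s3: p = 25/80 = 0.3125, -p*log2(p) = 0.5244
H = sum of terms = 1.4772
Rounded to 2 decimals: 1.48

1.48


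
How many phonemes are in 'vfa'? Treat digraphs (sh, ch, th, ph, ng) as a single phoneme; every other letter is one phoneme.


Parsing 'vfa' greedily, digraphs first:
  'v' -> consonant phoneme (phonemes so far: 1)
  'f' -> consonant phoneme (phonemes so far: 2)
  'a' -> vowel phoneme (phonemes so far: 3)
Total phonemes: 3

3


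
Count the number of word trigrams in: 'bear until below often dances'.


Word trigrams from [5] words:
  Trigram 1: (bear until below)
  Trigram 2: (until below often)
  Trigram 3: (below often dances)
Total word trigrams: 5 - 2 = 3

3


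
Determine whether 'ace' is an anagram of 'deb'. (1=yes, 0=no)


Sort characters of 'ace': 'ace'
Sort characters of 'deb': 'bde'
Sorted forms differ -> they are NOT anagrams
Result: 0

0


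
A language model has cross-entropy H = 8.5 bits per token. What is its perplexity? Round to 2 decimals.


Perplexity formula: PP = 2^H
H = 8.5
PP = 2^8.5
Decompose: 2^8.5 = 2^8 * 2^0.5 = 2^8 * sqrt(2)
2^8 = 256, sqrt(2) ~ 1.4142136
PP ~ 256 * 1.4142136 = 362.0386816
Rounded to 2 decimals: 362.04

362.04


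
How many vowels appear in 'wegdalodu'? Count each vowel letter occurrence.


Scanning each character of 'wegdalodu':
  Position 1: 'w' -> consonant (running count: 0)
  Position 2: 'e' -> vowel (running count: 1)
  Position 3: 'g' -> consonant (running count: 1)
  Position 4: 'd' -> consonant (running count: 1)
  Position 5: 'a' -> vowel (running count: 2)
  Position 6: 'l' -> consonant (running count: 2)
  Position 7: 'o' -> vowel (running count: 3)
  Position 8: 'd' -> consonant (running count: 3)
  Position 9: 'u' -> vowel (running count: 4)
Total vowels: 4

4


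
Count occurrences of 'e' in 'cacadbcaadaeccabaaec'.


Scanning 'cacadbcaadaeccabaaec' for 'e':
  Position 11: 'e' -> MATCH (count: 1)
  Position 18: 'e' -> MATCH (count: 2)
Total occurrences of 'e': 2

2


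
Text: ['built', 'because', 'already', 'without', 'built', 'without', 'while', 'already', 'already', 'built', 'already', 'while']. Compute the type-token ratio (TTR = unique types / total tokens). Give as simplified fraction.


Tokens: 12
Unique types: ('already', 'because', 'built', 'while', 'without') = 5
TTR = 5/12
Already in lowest terms.

5/12


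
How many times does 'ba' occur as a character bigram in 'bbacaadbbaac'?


Scanning 'bbacaadbbaac' for bigram 'ba':
  Position 0: 'bb' -> no
  Position 1: 'ba' -> MATCH
  Position 2: 'ac' -> no
  Position 3: 'ca' -> no
  Position 4: 'aa' -> no
  Position 5: 'ad' -> no
  Position 6: 'db' -> no
  Position 7: 'bb' -> no
  Position 8: 'ba' -> MATCH
  Position 9: 'aa' -> no
  Position 10: 'ac' -> no
Total matches: 2

2


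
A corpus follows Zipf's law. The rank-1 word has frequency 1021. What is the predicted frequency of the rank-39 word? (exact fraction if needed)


Zipf's law: freq(rank) = f1 / rank
f1 = 1021, rank = 39
freq = 1021 / 39
GCD(1021, 39) = 1
Simplified: 1021/39

1021/39


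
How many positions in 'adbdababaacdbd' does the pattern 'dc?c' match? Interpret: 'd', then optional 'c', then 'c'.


Pattern: dc?c means 'd', then optional 'c', then 'c'.
Scanning 'adbdababaacdbd' position-by-position:
  Pos 0: window 'adb' -> no
  Pos 1: window 'dbd' -> no
  Pos 2: window 'bda' -> no
  Pos 3: window 'dab' -> no
  Pos 4: window 'aba' -> no
  Pos 5: window 'bab' -> no
  Pos 6: window 'aba' -> no
  Pos 7: window 'baa' -> no
  Pos 8: window 'aac' -> no
  Pos 9: window 'acd' -> no
  Pos 10: window 'cdb' -> no
  Pos 11: window 'dbd' -> no
  Pos 12: window 'bd' -> no
  Pos 13: window 'd' -> no
Total matches: 0

0


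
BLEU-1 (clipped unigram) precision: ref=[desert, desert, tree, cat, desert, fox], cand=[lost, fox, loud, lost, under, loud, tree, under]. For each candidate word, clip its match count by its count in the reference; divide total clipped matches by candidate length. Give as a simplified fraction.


Reference word counts: {'cat': 1, 'desert': 3, 'fox': 1, 'tree': 1}
Checking each candidate word (with clipping):
  'lost' -> not in reference -> no match (matches: 0)
  'fox' -> in reference (ref count 1, used 1/1) -> match (matches: 1)
  'loud' -> not in reference -> no match (matches: 1)
  'lost' -> not in reference -> no match (matches: 1)
  'under' -> not in reference -> no match (matches: 1)
  'loud' -> not in reference -> no match (matches: 1)
  'tree' -> in reference (ref count 1, used 1/1) -> match (matches: 2)
  'under' -> not in reference -> no match (matches: 2)
Clipped matches: 2, Candidate length: 8
Precision = 2/8 = 1/4

1/4


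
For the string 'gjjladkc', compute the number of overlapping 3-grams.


String 'gjjladkc' has length L = 8.
Number of overlapping n-grams = L - n + 1
Substituting: 8 - 3 + 1 = 6

6


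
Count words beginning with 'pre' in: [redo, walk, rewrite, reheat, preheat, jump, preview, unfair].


Checking each word for prefix 'pre':
  'redo' -> no (count: 0)
  'walk' -> no (count: 0)
  'rewrite' -> no (count: 0)
  'reheat' -> no (count: 0)
  'preheat' -> YES, starts with 'pre' (count: 1)
  'jump' -> no (count: 1)
  'preview' -> YES, starts with 'pre' (count: 2)
  'unfair' -> no (count: 2)
Total with prefix 'pre': 2

2


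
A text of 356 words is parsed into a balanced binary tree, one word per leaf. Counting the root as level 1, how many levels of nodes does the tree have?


In a balanced binary tree with n leaves the deepest leaf is ceil(log2(n)) edges below the root,
so counting node levels inclusive of root and leaves gives ceil(log2(n)) + 1 levels.
log2(356) = 8.4757
ceil(8.4757) = 9
levels = 9 + 1 = 10

10


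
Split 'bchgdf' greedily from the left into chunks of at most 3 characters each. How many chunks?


'bchgdf' has 6 characters.
Chunking with max size 3:
  Chunk 1: 'bch' (positions 0-2)
  Chunk 2: 'gdf' (positions 3-5)
Total chunks: ceil(6 / 3) = 2

2


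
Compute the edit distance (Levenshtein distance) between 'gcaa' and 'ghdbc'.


Building DP table for s1='gcaa' (len 4) and s2='ghdbc' (len 5):
       g  h  d  b  c
    0  1  2  3  4  5
  g 1  0  1  2  3  4
  c 2  1  1  2  3  3
  a 3  2  2  2  3  4
  a 4  3  3  3  3  4
Edit distance = dp[4][5] = 4

4


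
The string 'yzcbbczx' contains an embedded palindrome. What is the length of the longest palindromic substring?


Scanning 'yzcbbczx' for palindromic substrings.
Substring at positions 1-6: 'zcbbcz'.
Check: reverse('zcbbcz') = 'zcbbcz' -> palindrome confirmed.
Neighbouring characters ('y' / 'x') break symmetry, so it cannot extend further.
No longer palindromic substring exists; longest length = 6

6


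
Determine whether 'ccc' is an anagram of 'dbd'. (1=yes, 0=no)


Sort characters of 'ccc': 'ccc'
Sort characters of 'dbd': 'bdd'
Sorted forms differ -> they are NOT anagrams
Result: 0

0


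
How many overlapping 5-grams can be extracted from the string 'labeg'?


String 'labeg' has length L = 5.
Number of overlapping n-grams = L - n + 1
Substituting: 5 - 5 + 1 = 1

1


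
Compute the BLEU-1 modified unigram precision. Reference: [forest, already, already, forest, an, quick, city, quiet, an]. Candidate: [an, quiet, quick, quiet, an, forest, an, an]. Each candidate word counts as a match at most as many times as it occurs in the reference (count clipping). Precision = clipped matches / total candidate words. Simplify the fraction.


Reference word counts: {'already': 2, 'an': 2, 'city': 1, 'forest': 2, 'quick': 1, 'quiet': 1}
Checking each candidate word (with clipping):
  'an' -> in reference (ref count 2, used 1/2) -> match (matches: 1)
  'quiet' -> in reference (ref count 1, used 1/1) -> match (matches: 2)
  'quick' -> in reference (ref count 1, used 1/1) -> match (matches: 3)
  'quiet' -> ref count 1 already used up (1/1) -> clipped, no match (matches: 3)
  'an' -> in reference (ref count 2, used 2/2) -> match (matches: 4)
  'forest' -> in reference (ref count 2, used 1/2) -> match (matches: 5)
  'an' -> ref count 2 already used up (2/2) -> clipped, no match (matches: 5)
  'an' -> ref count 2 already used up (2/2) -> clipped, no match (matches: 5)
Clipped matches: 5, Candidate length: 8
Precision = 5/8

5/8


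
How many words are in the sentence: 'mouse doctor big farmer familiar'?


Counting words by splitting on spaces:
  Word 1: 'mouse'
  Word 2: 'doctor'
  Word 3: 'big'
  Word 4: 'farmer'
  Word 5: 'familiar'
Total words: 5

5


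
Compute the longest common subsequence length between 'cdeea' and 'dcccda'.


DP table for LCS of 'cdeea' and 'dcccda':
       d  c  c  c  d  a
    0  0  0  0  0  0  0
  c 0  0  1  1  1  1  1
  d 0  1  1  1  1  2  2
  e 0  1  1  1  1  2  2
  e 0  1  1  1  1  2  2
  a 0  1  1  1  1  2  3
LCS: 'cda'
LCS length = 3

3


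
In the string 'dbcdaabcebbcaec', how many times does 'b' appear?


Scanning 'dbcdaabcebbcaec' for 'b':
  Position 1: 'b' -> MATCH (count: 1)
  Position 6: 'b' -> MATCH (count: 2)
  Position 9: 'b' -> MATCH (count: 3)
  Position 10: 'b' -> MATCH (count: 4)
Total occurrences of 'b': 4

4


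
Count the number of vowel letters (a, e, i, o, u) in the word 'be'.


Scanning each character of 'be':
  Position 1: 'b' -> consonant (running count: 0)
  Position 2: 'e' -> vowel (running count: 1)
Total vowels: 1

1


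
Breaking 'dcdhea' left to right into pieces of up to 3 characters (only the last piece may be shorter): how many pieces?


'dcdhea' has 6 characters.
Chunking with max size 3:
  Chunk 1: 'dcd' (positions 0-2)
  Chunk 2: 'hea' (positions 3-5)
Total chunks: ceil(6 / 3) = 2

2


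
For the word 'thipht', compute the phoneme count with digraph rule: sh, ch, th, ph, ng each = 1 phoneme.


Parsing 'thipht' greedily, digraphs first:
  'th' -> digraph (1 consonant phoneme) (phonemes so far: 1)
  'i' -> vowel phoneme (phonemes so far: 2)
  'ph' -> digraph (1 consonant phoneme) (phonemes so far: 3)
  't' -> consonant phoneme (phonemes so far: 4)
Total phonemes: 4

4


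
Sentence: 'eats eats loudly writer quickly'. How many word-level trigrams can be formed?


Word trigrams from [5] words:
  Trigram 1: (eats eats loudly)
  Trigram 2: (eats loudly writer)
  Trigram 3: (loudly writer quickly)
Total word trigrams: 5 - 2 = 3

3


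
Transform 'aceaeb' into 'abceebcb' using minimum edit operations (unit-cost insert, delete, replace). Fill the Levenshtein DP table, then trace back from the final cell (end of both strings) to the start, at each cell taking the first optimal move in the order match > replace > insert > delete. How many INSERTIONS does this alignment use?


Edit distance = 4. Backtracking from cell (6, 8) with preference match > replace > insert > delete,
then listing the resulting alignment 'aceaeb' -> 'abceebcb' left to right:
  Step 1: keep 'a'
  Step 2: insert 'b' [insertion #1]
  Step 3: keep 'c'
  Step 4: insert 'e' [insertion #2]
  Step 5: keep 'e'
  Step 6: replace a->b
  Step 7: replace e->c
  Step 8: keep 'b'
Total insertions: 2

2


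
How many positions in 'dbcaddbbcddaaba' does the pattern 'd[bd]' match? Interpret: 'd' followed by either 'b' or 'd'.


Pattern: d[bd] means 'd' followed by either 'b' or 'd'.
Scanning 'dbcaddbbcddaaba' position-by-position:
  Pos 0: window 'db' -> MATCH
  Pos 1: window 'bc' -> no
  Pos 2: window 'ca' -> no
  Pos 3: window 'ad' -> no
  Pos 4: window 'dd' -> MATCH
  Pos 5: window 'db' -> MATCH
  Pos 6: window 'bb' -> no
  Pos 7: window 'bc' -> no
  Pos 8: window 'cd' -> no
  Pos 9: window 'dd' -> MATCH
  Pos 10: window 'da' -> no
  Pos 11: window 'aa' -> no
  Pos 12: window 'ab' -> no
  Pos 13: window 'ba' -> no
  Pos 14: window 'a' -> no
Total matches: 4

4


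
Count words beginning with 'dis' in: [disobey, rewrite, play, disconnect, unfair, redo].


Checking each word for prefix 'dis':
  'disobey' -> YES, starts with 'dis' (count: 1)
  'rewrite' -> no (count: 1)
  'play' -> no (count: 1)
  'disconnect' -> YES, starts with 'dis' (count: 2)
  'unfair' -> no (count: 2)
  'redo' -> no (count: 2)
Total with prefix 'dis': 2

2


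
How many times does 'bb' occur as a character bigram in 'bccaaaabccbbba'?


Scanning 'bccaaaabccbbba' for bigram 'bb':
  Position 0: 'bc' -> no
  Position 1: 'cc' -> no
  Position 2: 'ca' -> no
  Position 3: 'aa' -> no
  Position 4: 'aa' -> no
  Position 5: 'aa' -> no
  Position 6: 'ab' -> no
  Position 7: 'bc' -> no
  Position 8: 'cc' -> no
  Position 9: 'cb' -> no
  Position 10: 'bb' -> MATCH
  Position 11: 'bb' -> MATCH
  Position 12: 'ba' -> no
Total matches: 2

2


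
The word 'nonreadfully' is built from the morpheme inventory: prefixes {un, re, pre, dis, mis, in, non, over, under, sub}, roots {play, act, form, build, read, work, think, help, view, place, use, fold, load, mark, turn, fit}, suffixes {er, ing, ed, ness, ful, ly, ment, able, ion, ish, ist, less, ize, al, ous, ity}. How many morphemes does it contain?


Segmenting 'nonreadfully' against the inventory:
  'non' -> prefix (morpheme 1)
  'read' -> root (morpheme 2)
  'ful' -> suffix (morpheme 3)
  'ly' -> suffix (morpheme 4)
Total morphemes: 4

4


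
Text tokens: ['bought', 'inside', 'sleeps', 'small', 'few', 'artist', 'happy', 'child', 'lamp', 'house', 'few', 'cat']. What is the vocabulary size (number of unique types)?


Listing all tokens and tracking unique types:
  Token 1: 'bought' -> NEW (unique so far: 1)
  Token 2: 'inside' -> NEW (unique so far: 2)
  Token 3: 'sleeps' -> NEW (unique so far: 3)
  Token 4: 'small' -> NEW (unique so far: 4)
  Token 5: 'few' -> NEW (unique so far: 5)
  Token 6: 'artist' -> NEW (unique so far: 6)
  Token 7: 'happy' -> NEW (unique so far: 7)
  Token 8: 'child' -> NEW (unique so far: 8)
  Token 9: 'lamp' -> NEW (unique so far: 9)
  Token 10: 'house' -> NEW (unique so far: 10)
  Token 11: 'few' -> duplicate (unique so far: 10)
  Token 12: 'cat' -> NEW (unique so far: 11)
Unique types: ('artist', 'bought', 'cat', 'child', 'few', 'happy', 'house', 'inside', 'lamp', 'sleeps', 'small')
Vocabulary size: 11

11


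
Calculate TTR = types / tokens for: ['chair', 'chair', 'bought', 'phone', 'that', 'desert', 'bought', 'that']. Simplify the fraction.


Tokens: 8
Unique types: ('bought', 'chair', 'desert', 'phone', 'that') = 5
TTR = 5/8
Already in lowest terms.

5/8


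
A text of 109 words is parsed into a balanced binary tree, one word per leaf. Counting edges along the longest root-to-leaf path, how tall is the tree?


In a balanced binary tree with n leaves the deepest leaf is ceil(log2(n)) edges below the root.
log2(109) = 6.7682
ceil(6.7682) = 7
height (edges) = 7

7


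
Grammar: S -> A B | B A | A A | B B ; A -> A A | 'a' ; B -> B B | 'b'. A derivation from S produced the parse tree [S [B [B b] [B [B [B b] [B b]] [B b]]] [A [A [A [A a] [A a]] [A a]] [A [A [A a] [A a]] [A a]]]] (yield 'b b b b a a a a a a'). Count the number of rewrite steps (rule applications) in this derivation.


Every bracketed nonterminal node [X ...] in the tree is produced by exactly one rule application.
Reading the tree off as a leftmost derivation:
  Step 1: S  =>  B A   (applied S -> B A)
  Step 2: B A  =>  B B A   (applied B -> B B)
  Step 3: B B A  =>  b B A   (applied B -> b)
  Step 4: b B A  =>  b B B A   (applied B -> B B)
  Step 5: b B B A  =>  b B B B A   (applied B -> B B)
  Step 6: b B B B A  =>  b b B B A   (applied B -> b)
  Step 7: b b B B A  =>  b b b B A   (applied B -> b)
  Step 8: b b b B A  =>  b b b b A   (applied B -> b)
  Step 9: b b b b A  =>  b b b b A A   (applied A -> A A)
  Step 10: b b b b A A  =>  b b b b A A A   (applied A -> A A)
  Step 11: b b b b A A A  =>  b b b b A A A A   (applied A -> A A)
  Step 12: b b b b A A A A  =>  b b b b a A A A   (applied A -> a)
  Step 13: b b b b a A A A  =>  b b b b a a A A   (applied A -> a)
  Step 14: b b b b a a A A  =>  b b b b a a a A   (applied A -> a)
  Step 15: b b b b a a a A  =>  b b b b a a a A A   (applied A -> A A)
  Step 16: b b b b a a a A A  =>  b b b b a a a A A A   (applied A -> A A)
  Step 17: b b b b a a a A A A  =>  b b b b a a a a A A   (applied A -> a)
  Step 18: b b b b a a a a A A  =>  b b b b a a a a a A   (applied A -> a)
  Step 19: b b b b a a a a a A  =>  b b b b a a a a a a   (applied A -> a)
Final yield: b b b b a a a a a a
Total rewrite steps: 19

19


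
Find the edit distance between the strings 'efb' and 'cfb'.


Building DP table for s1='efb' (len 3) and s2='cfb' (len 3):
       c  f  b
    0  1  2  3
  e 1  1  2  3
  f 2  2  1  2
  b 3  3  2  1
Edit distance = dp[3][3] = 1

1


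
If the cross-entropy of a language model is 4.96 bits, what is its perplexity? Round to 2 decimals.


Perplexity formula: PP = 2^H
H = 4.96
PP = 2^4.96
Decompose: 2^4.96 = 2^4 * 2^0.96
2^4 = 16, 2^0.96 ~ 1.9453099
PP ~ 16 * 1.9453099 = 31.1249584
Rounded to 2 decimals: 31.12

31.12


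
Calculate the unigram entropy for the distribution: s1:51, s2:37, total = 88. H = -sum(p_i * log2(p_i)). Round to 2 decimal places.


Computing entropy H = -sum(p_i * log2(p_i)):
  s1: p = 51/88 = 0.5795, -p*log2(p) = 0.4561
  s2: p = 37/88 = 0.4205, -p*log2(p) = 0.5256
H = sum of terms = 0.9817
Rounded to 2 decimals: 0.98

0.98


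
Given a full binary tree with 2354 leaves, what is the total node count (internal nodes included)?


Leaf nodes (terminals): 2354
Internal nodes = n - 1 = 2354 - 1 = 2353
Total = leaves + internal = 2354 + 2353 = 4707

4707


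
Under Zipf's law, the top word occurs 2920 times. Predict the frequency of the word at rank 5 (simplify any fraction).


Zipf's law: freq(rank) = f1 / rank
f1 = 2920, rank = 5
freq = 2920 / 5
= 584

584


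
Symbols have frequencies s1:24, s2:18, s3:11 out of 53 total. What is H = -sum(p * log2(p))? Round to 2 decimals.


Computing entropy H = -sum(p_i * log2(p_i)):
  s1: p = 24/53 = 0.4528, -p*log2(p) = 0.5176
  s2: p = 18/53 = 0.3396, -p*log2(p) = 0.5291
  s3: p = 11/53 = 0.2075, -p*log2(p) = 0.4708
H = sum of terms = 1.5175
Rounded to 2 decimals: 1.52

1.52


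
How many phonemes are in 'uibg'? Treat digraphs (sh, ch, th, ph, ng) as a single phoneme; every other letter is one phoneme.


Parsing 'uibg' greedily, digraphs first:
  'u' -> vowel phoneme (phonemes so far: 1)
  'i' -> vowel phoneme (phonemes so far: 2)
  'b' -> consonant phoneme (phonemes so far: 3)
  'g' -> consonant phoneme (phonemes so far: 4)
Total phonemes: 4

4


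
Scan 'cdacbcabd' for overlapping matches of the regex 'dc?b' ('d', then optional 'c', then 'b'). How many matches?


Pattern: dc?b means 'd', then optional 'c', then 'b'.
Scanning 'cdacbcabd' position-by-position:
  Pos 0: window 'cda' -> no
  Pos 1: window 'dac' -> no
  Pos 2: window 'acb' -> no
  Pos 3: window 'cbc' -> no
  Pos 4: window 'bca' -> no
  Pos 5: window 'cab' -> no
  Pos 6: window 'abd' -> no
  Pos 7: window 'bd' -> no
  Pos 8: window 'd' -> no
Total matches: 0

0


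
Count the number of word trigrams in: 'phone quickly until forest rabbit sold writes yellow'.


Word trigrams from [8] words:
  Trigram 1: (phone quickly until)
  Trigram 2: (quickly until forest)
  Trigram 3: (until forest rabbit)
  Trigram 4: (forest rabbit sold)
  Trigram 5: (rabbit sold writes)
  Trigram 6: (sold writes yellow)
Total word trigrams: 8 - 2 = 6

6


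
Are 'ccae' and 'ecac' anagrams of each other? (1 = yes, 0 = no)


Sort characters of 'ccae': 'acce'
Sort characters of 'ecac': 'acce'
Sorted forms match -> they ARE anagrams
Result: 1

1


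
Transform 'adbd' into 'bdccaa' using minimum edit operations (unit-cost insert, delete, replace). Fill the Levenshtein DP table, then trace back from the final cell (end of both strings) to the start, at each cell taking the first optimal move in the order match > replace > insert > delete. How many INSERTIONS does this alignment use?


Edit distance = 5. Backtracking from cell (4, 6) with preference match > replace > insert > delete,
then listing the resulting alignment 'adbd' -> 'bdccaa' left to right:
  Step 1: replace a->b
  Step 2: keep 'd'
  Step 3: insert 'c' [insertion #1]
  Step 4: insert 'c' [insertion #2]
  Step 5: replace b->a
  Step 6: replace d->a
Total insertions: 2

2


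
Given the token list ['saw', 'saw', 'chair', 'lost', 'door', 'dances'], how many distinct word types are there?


Listing all tokens and tracking unique types:
  Token 1: 'saw' -> NEW (unique so far: 1)
  Token 2: 'saw' -> duplicate (unique so far: 1)
  Token 3: 'chair' -> NEW (unique so far: 2)
  Token 4: 'lost' -> NEW (unique so far: 3)
  Token 5: 'door' -> NEW (unique so far: 4)
  Token 6: 'dances' -> NEW (unique so far: 5)
Unique types: ('chair', 'dances', 'door', 'lost', 'saw')
Vocabulary size: 5

5


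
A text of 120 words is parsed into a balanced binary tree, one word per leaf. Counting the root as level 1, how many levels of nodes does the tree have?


In a balanced binary tree with n leaves the deepest leaf is ceil(log2(n)) edges below the root,
so counting node levels inclusive of root and leaves gives ceil(log2(n)) + 1 levels.
log2(120) = 6.9069
ceil(6.9069) = 7
levels = 7 + 1 = 8

8


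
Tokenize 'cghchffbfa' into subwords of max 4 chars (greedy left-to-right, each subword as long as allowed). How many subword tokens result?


'cghchffbfa' has 10 characters.
Chunking with max size 4:
  Chunk 1: 'cghc' (positions 0-3)
  Chunk 2: 'hffb' (positions 4-7)
  Chunk 3: 'fa' (positions 8-9)
Total chunks: ceil(10 / 4) = 3

3


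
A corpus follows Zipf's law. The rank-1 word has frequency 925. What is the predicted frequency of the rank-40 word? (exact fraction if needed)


Zipf's law: freq(rank) = f1 / rank
f1 = 925, rank = 40
freq = 925 / 40
GCD(925, 40) = 5
Simplified: 185/8

185/8


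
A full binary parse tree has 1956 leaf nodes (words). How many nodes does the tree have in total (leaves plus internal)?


Leaf nodes (terminals): 1956
Internal nodes = n - 1 = 1956 - 1 = 1955
Total = leaves + internal = 1956 + 1955 = 3911

3911


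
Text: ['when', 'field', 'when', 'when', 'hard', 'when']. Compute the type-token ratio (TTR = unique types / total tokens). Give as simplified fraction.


Tokens: 6
Unique types: ('field', 'hard', 'when') = 3
TTR = 3/6
Simplify: divide both by 3 -> 1/2
TTR = 1/2

1/2


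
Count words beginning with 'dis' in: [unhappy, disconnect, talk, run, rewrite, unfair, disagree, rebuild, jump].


Checking each word for prefix 'dis':
  'unhappy' -> no (count: 0)
  'disconnect' -> YES, starts with 'dis' (count: 1)
  'talk' -> no (count: 1)
  'run' -> no (count: 1)
  'rewrite' -> no (count: 1)
  'unfair' -> no (count: 1)
  'disagree' -> YES, starts with 'dis' (count: 2)
  'rebuild' -> no (count: 2)
  'jump' -> no (count: 2)
Total with prefix 'dis': 2

2


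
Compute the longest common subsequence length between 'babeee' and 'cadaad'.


DP table for LCS of 'babeee' and 'cadaad':
       c  a  d  a  a  d
    0  0  0  0  0  0  0
  b 0  0  0  0  0  0  0
  a 0  0  1  1  1  1  1
  b 0  0  1  1  1  1  1
  e 0  0  1  1  1  1  1
  e 0  0  1  1  1  1  1
  e 0  0  1  1  1  1  1
LCS: 'a'
LCS length = 1

1


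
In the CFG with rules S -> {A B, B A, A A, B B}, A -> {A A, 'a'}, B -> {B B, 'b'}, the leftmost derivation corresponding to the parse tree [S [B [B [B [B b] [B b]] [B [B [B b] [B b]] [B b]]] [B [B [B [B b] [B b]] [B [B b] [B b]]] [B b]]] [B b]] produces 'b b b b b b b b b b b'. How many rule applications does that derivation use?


Every bracketed nonterminal node [X ...] in the tree is produced by exactly one rule application.
Reading the tree off as a leftmost derivation:
  Step 1: S  =>  B B   (applied S -> B B)
  Step 2: B B  =>  B B B   (applied B -> B B)
  Step 3: B B B  =>  B B B B   (applied B -> B B)
  Step 4: B B B B  =>  B B B B B   (applied B -> B B)
  Step 5: B B B B B  =>  b B B B B   (applied B -> b)
  Step 6: b B B B B  =>  b b B B B   (applied B -> b)
  Step 7: b b B B B  =>  b b B B B B   (applied B -> B B)
  Step 8: b b B B B B  =>  b b B B B B B   (applied B -> B B)
  Step 9: b b B B B B B  =>  b b b B B B B   (applied B -> b)
  Step 10: b b b B B B B  =>  b b b b B B B   (applied B -> b)
  Step 11: b b b b B B B  =>  b b b b b B B   (applied B -> b)
  Step 12: b b b b b B B  =>  b b b b b B B B   (applied B -> B B)
  Step 13: b b b b b B B B  =>  b b b b b B B B B   (applied B -> B B)
  Step 14: b b b b b B B B B  =>  b b b b b B B B B B   (applied B -> B B)
  Step 15: b b b b b B B B B B  =>  b b b b b b B B B B   (applied B -> b)
  Step 16: b b b b b b B B B B  =>  b b b b b b b B B B   (applied B -> b)
  Step 17: b b b b b b b B B B  =>  b b b b b b b B B B B   (applied B -> B B)
  Step 18: b b b b b b b B B B B  =>  b b b b b b b b B B B   (applied B -> b)
  Step 19: b b b b b b b b B B B  =>  b b b b b b b b b B B   (applied B -> b)
  Step 20: b b b b b b b b b B B  =>  b b b b b b b b b b B   (applied B -> b)
  Step 21: b b b b b b b b b b B  =>  b b b b b b b b b b b   (applied B -> b)
Final yield: b b b b b b b b b b b
Total rewrite steps: 21

21
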